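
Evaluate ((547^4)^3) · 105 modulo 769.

(547)^4 ≡ 10 (mod 769)
(10)^3 ≡ 231 (mod 769)
231 · 105 = 24255 ≡ 416 (mod 769)

416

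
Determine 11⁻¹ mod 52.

19

52 = 4*11 + 8
11 = 1*8 + 3
8 = 2*3 + 2
3 = 1*2 + 1
2 = 2*1 + 0
gcd(11, 52) = 1, so the inverse exists.
Bézout: 1 = −4*52 + 19*11.
So 11⁻¹ ≡ 19 (mod 52).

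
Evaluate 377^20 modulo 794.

By square-and-multiply:
20 in binary is 10100, i.e. 20 = 16 + 4.
377^1 ≡ 377 (mod 794)
377^2 ≡ 377^2 = 142129 ≡ 3 (mod 794)
377^4 ≡ 3^2 = 9 (mod 794)
377^8 ≡ 9^2 = 81 (mod 794)
377^16 ≡ 81^2 = 6561 ≡ 209 (mod 794)
377^20 = 377^16 · 377^4 ≡ 209 · 9 (mod 794).
209 · 9 = 1881 ≡ 293 (mod 794).

293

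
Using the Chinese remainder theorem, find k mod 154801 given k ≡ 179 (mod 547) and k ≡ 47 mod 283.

547⁻¹ mod 283: 547*134 ≡ 1 (mod 283), so 547⁻¹ ≡ 134.
k = 179 + 547*((47 − 179)*134 mod 283) = 179 + 547*141 = 77306.
Check: 77306 mod 547 = 179, 77306 mod 283 = 47. ✓

77306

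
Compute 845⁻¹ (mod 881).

Run the extended Euclidean algorithm:
881 = 1*845 + 36
845 = 23*36 + 17
36 = 2*17 + 2
17 = 8*2 + 1
2 = 2*1 + 0
gcd(845, 881) = 1, so the inverse exists.
Back-substitute for 1:
1 = 1*17 − 8*2
  = −8*36 + 17*17
  = 17*845 − 399*36
  = −399*881 + 416*845
So 845⁻¹ ≡ 416 (mod 881).

416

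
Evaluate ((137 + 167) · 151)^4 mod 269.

115

137 + 167 = 304 ≡ 35 (mod 269)
35 · 151 = 5285 ≡ 174 (mod 269)
(174)^4 ≡ 115 (mod 269)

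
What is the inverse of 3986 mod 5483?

304

5483 = 1*3986 + 1497
3986 = 2*1497 + 992
1497 = 1*992 + 505
992 = 1*505 + 487
505 = 1*487 + 18
487 = 27*18 + 1
18 = 18*1 + 0
gcd(3986, 5483) = 1, so the inverse exists.
Bézout: 1 = −221*5483 + 304*3986.
So 3986⁻¹ ≡ 304 (mod 5483).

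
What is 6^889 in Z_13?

Compute successive squares:
6^1 ≡ 6 (mod 13)
6^2 ≡ 6^2 = 36 ≡ 10 (mod 13)
6^4 ≡ 10^2 = 100 ≡ 9 (mod 13)
6^8 ≡ 9^2 = 81 ≡ 3 (mod 13)
6^16 ≡ 3^2 = 9 (mod 13)
6^32 ≡ 9^2 = 81 ≡ 3 (mod 13)
6^64 ≡ 3^2 = 9 (mod 13)
6^128 ≡ 9^2 = 81 ≡ 3 (mod 13)
6^256 ≡ 3^2 = 9 (mod 13)
6^512 ≡ 9^2 = 81 ≡ 3 (mod 13)
6^889 = 6^512 · 6^256 · 6^64 · 6^32 · 6^16 · 6^8 · 6^1 ≡ 3 · 9 · 9 · 3 · 9 · 3 · 6 (mod 13).
Accumulate the product:
3 · 9 = 27 ≡ 1
1 · 9 = 9
9 · 3 = 27 ≡ 1
1 · 9 = 9
9 · 3 = 27 ≡ 1
1 · 6 = 6

6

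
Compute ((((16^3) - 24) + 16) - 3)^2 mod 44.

5

(16)^3 ≡ 4 (mod 44)
4 - 24 = -20 ≡ 24 (mod 44)
24 + 16 = 40
40 - 3 = 37
(37)^2 ≡ 5 (mod 44)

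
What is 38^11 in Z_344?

224

11 in binary is 1011, i.e. 11 = 8 + 2 + 1.
38^1 ≡ 38 (mod 344)
38^2 ≡ 38^2 = 1444 ≡ 68 (mod 344)
38^4 ≡ 68^2 = 4624 ≡ 152 (mod 344)
38^8 ≡ 152^2 = 23104 ≡ 56 (mod 344)
38^11 = 38^8 × 38^2 × 38^1 ≡ 56 × 68 × 38 (mod 344).
Accumulate the product:
56 × 68 = 3808 ≡ 24
24 × 38 = 912 ≡ 224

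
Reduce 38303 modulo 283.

38303 = 135·283 + 98, so 38303 ≡ 98 (mod 283).

98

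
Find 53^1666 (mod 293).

53^1 ≡ 53 (mod 293)
53^2 ≡ 53^2 = 2809 ≡ 172 (mod 293)
53^4 ≡ 172^2 = 29584 ≡ 284 (mod 293)
53^8 ≡ 284^2 = 80656 ≡ 81 (mod 293)
53^16 ≡ 81^2 = 6561 ≡ 115 (mod 293)
53^32 ≡ 115^2 = 13225 ≡ 40 (mod 293)
53^64 ≡ 40^2 = 1600 ≡ 135 (mod 293)
53^128 ≡ 135^2 = 18225 ≡ 59 (mod 293)
53^256 ≡ 59^2 = 3481 ≡ 258 (mod 293)
53^512 ≡ 258^2 = 66564 ≡ 53 (mod 293)
53^1024 ≡ 53^2 = 2809 ≡ 172 (mod 293)
53^1666 = 53^1024 * 53^512 * 53^128 * 53^2 ≡ 172 * 53 * 59 * 172 (mod 293).
Accumulate the product:
172 * 53 = 9116 ≡ 33
33 * 59 = 1947 ≡ 189
189 * 172 = 32508 ≡ 278

278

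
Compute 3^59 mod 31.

Compute successive squares:
59 in binary is 111011, i.e. 59 = 32 + 16 + 8 + 2 + 1.
3^1 ≡ 3 (mod 31)
3^2 ≡ 3^2 = 9 (mod 31)
3^4 ≡ 9^2 = 81 ≡ 19 (mod 31)
3^8 ≡ 19^2 = 361 ≡ 20 (mod 31)
3^16 ≡ 20^2 = 400 ≡ 28 (mod 31)
3^32 ≡ 28^2 = 784 ≡ 9 (mod 31)
3^59 = 3^32 * 3^16 * 3^8 * 3^2 * 3^1 ≡ 9 * 28 * 20 * 9 * 3 (mod 31).
Accumulate the product:
9 * 28 = 252 ≡ 4
4 * 20 = 80 ≡ 18
18 * 9 = 162 ≡ 7
7 * 3 = 21

21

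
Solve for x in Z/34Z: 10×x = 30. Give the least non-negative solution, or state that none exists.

3

gcd(10, 34) = 2, and 2 | 30, so solutions exist.
Divide through by 2: 5×x ≡ 15 (mod 17).
5⁻¹ ≡ 7 (mod 17).
x ≡ 7×15 ≡ 3 (mod 17).
The smallest non-negative solution is x = 3.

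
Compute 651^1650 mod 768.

441

Using repeated squaring:
1650 in binary is 11001110010, i.e. 1650 = 1024 + 512 + 64 + 32 + 16 + 2.
651^1 ≡ 651 (mod 768)
651^2 ≡ 651^2 = 423801 ≡ 633 (mod 768)
651^4 ≡ 633^2 = 400689 ≡ 561 (mod 768)
651^8 ≡ 561^2 = 314721 ≡ 609 (mod 768)
651^16 ≡ 609^2 = 370881 ≡ 705 (mod 768)
651^32 ≡ 705^2 = 497025 ≡ 129 (mod 768)
651^64 ≡ 129^2 = 16641 ≡ 513 (mod 768)
651^128 ≡ 513^2 = 263169 ≡ 513 (mod 768)
651^256 ≡ 513^2 = 263169 ≡ 513 (mod 768)
651^512 ≡ 513^2 = 263169 ≡ 513 (mod 768)
651^1024 ≡ 513^2 = 263169 ≡ 513 (mod 768)
651^1650 = 651^1024 · 651^512 · 651^64 · 651^32 · 651^16 · 651^2 ≡ 513 · 513 · 513 · 129 · 705 · 633 (mod 768).
Accumulate the product:
513 · 513 = 263169 ≡ 513
513 · 513 = 263169 ≡ 513
513 · 129 = 66177 ≡ 129
129 · 705 = 90945 ≡ 321
321 · 633 = 203193 ≡ 441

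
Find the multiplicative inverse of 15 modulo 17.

17 = 1*15 + 2
15 = 7*2 + 1
2 = 2*1 + 0
gcd(15, 17) = 1, so the inverse exists.
Back-substitute for 1:
1 = 1*15 − 7*2
  = −7*17 + 8*15
So 15⁻¹ ≡ 8 (mod 17).

8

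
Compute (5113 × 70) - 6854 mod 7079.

4185

5113 × 70 = 357910 ≡ 3960 (mod 7079)
3960 - 6854 = -2894 ≡ 4185 (mod 7079)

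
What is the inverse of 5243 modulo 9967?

4513

9967 = 1×5243 + 4724
5243 = 1×4724 + 519
4724 = 9×519 + 53
519 = 9×53 + 42
53 = 1×42 + 11
42 = 3×11 + 9
11 = 1×9 + 2
9 = 4×2 + 1
2 = 2×1 + 0
gcd(5243, 9967) = 1, so the inverse exists.
Bézout: 1 = −2374×9967 + 4513×5243.
So 5243⁻¹ ≡ 4513 (mod 9967).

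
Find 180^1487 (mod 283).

Using repeated squaring:
1487 in binary is 10111001111, i.e. 1487 = 1024 + 256 + 128 + 64 + 8 + 4 + 2 + 1.
180^1 ≡ 180 (mod 283)
180^2 ≡ 180^2 = 32400 ≡ 138 (mod 283)
180^4 ≡ 138^2 = 19044 ≡ 83 (mod 283)
180^8 ≡ 83^2 = 6889 ≡ 97 (mod 283)
180^16 ≡ 97^2 = 9409 ≡ 70 (mod 283)
180^32 ≡ 70^2 = 4900 ≡ 89 (mod 283)
180^64 ≡ 89^2 = 7921 ≡ 280 (mod 283)
180^128 ≡ 280^2 = 78400 ≡ 9 (mod 283)
180^256 ≡ 9^2 = 81 (mod 283)
180^512 ≡ 81^2 = 6561 ≡ 52 (mod 283)
180^1024 ≡ 52^2 = 2704 ≡ 157 (mod 283)
180^1487 = 180^1024 × 180^256 × 180^128 × 180^64 × 180^8 × 180^4 × 180^2 × 180^1 ≡ 157 × 81 × 9 × 280 × 97 × 83 × 138 × 180 (mod 283).
Accumulate the product:
157 × 81 = 12717 ≡ 265
265 × 9 = 2385 ≡ 121
121 × 280 = 33880 ≡ 203
203 × 97 = 19691 ≡ 164
164 × 83 = 13612 ≡ 28
28 × 138 = 3864 ≡ 185
185 × 180 = 33300 ≡ 189

189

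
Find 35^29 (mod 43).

35

By square-and-multiply:
35^1 ≡ 35 (mod 43)
35^2 ≡ 35^2 = 1225 ≡ 21 (mod 43)
35^4 ≡ 21^2 = 441 ≡ 11 (mod 43)
35^8 ≡ 11^2 = 121 ≡ 35 (mod 43)
35^16 ≡ 35^2 = 1225 ≡ 21 (mod 43)
35^29 = 35^16 × 35^8 × 35^4 × 35^1 ≡ 21 × 35 × 11 × 35 (mod 43).
Accumulate the product:
21 × 35 = 735 ≡ 4
4 × 11 = 44 ≡ 1
1 × 35 = 35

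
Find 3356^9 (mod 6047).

4418

Using repeated squaring:
9 in binary is 1001, i.e. 9 = 8 + 1.
3356^1 ≡ 3356 (mod 6047)
3356^2 ≡ 3356^2 = 11262736 ≡ 3222 (mod 6047)
3356^4 ≡ 3222^2 = 10381284 ≡ 4632 (mod 6047)
3356^8 ≡ 4632^2 = 21455424 ≡ 668 (mod 6047)
3356^9 = 3356^8 * 3356^1 ≡ 668 * 3356 (mod 6047).
668 * 3356 = 2241808 ≡ 4418 (mod 6047).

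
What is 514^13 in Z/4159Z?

2626

514^1 ≡ 514 (mod 4159)
514^2 ≡ 514^2 = 264196 ≡ 2179 (mod 4159)
514^4 ≡ 2179^2 = 4748041 ≡ 2622 (mod 4159)
514^8 ≡ 2622^2 = 6874884 ≡ 57 (mod 4159)
514^13 = 514^8 × 514^4 × 514^1 ≡ 57 × 2622 × 514 (mod 4159).
Accumulate the product:
57 × 2622 = 149454 ≡ 3889
3889 × 514 = 1998946 ≡ 2626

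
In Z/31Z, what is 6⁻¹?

26

By the extended Euclidean algorithm:
31 = 5·6 + 1
6 = 6·1 + 0
gcd(6, 31) = 1, so the inverse exists.
Back-substitute for 1:
1 = 1·31 − 5·6
So 6⁻¹ ≡ −5 ≡ 26 (mod 31).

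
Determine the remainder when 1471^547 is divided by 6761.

Using repeated squaring:
547 in binary is 1000100011, i.e. 547 = 512 + 32 + 2 + 1.
1471^1 ≡ 1471 (mod 6761)
1471^2 ≡ 1471^2 = 2163841 ≡ 321 (mod 6761)
1471^4 ≡ 321^2 = 103041 ≡ 1626 (mod 6761)
1471^8 ≡ 1626^2 = 2643876 ≡ 325 (mod 6761)
1471^16 ≡ 325^2 = 105625 ≡ 4210 (mod 6761)
1471^32 ≡ 4210^2 = 17724100 ≡ 3519 (mod 6761)
1471^64 ≡ 3519^2 = 12383361 ≡ 3970 (mod 6761)
1471^128 ≡ 3970^2 = 15760900 ≡ 1009 (mod 6761)
1471^256 ≡ 1009^2 = 1018081 ≡ 3931 (mod 6761)
1471^512 ≡ 3931^2 = 15452761 ≡ 3876 (mod 6761)
1471^547 = 1471^512 × 1471^32 × 1471^2 × 1471^1 ≡ 3876 × 3519 × 321 × 1471 (mod 6761).
Accumulate the product:
3876 × 3519 = 13639644 ≡ 2707
2707 × 321 = 868947 ≡ 3539
3539 × 1471 = 5205869 ≡ 6660

6660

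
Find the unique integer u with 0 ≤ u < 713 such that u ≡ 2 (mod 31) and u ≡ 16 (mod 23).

591

31⁻¹ mod 23: 31*3 ≡ 1 (mod 23), so 31⁻¹ ≡ 3.
u = 2 + 31*((16 − 2)*3 mod 23) = 2 + 31*19 = 591.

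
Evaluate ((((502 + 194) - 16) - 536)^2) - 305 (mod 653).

502 + 194 = 696 ≡ 43 (mod 653)
43 - 16 = 27
27 - 536 = -509 ≡ 144 (mod 653)
(144)^2 ≡ 493 (mod 653)
493 - 305 = 188

188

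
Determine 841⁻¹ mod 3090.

1951

3090 = 3*841 + 567
841 = 1*567 + 274
567 = 2*274 + 19
274 = 14*19 + 8
19 = 2*8 + 3
8 = 2*3 + 2
3 = 1*2 + 1
2 = 2*1 + 0
gcd(841, 3090) = 1, so the inverse exists.
Back-substitute for 1:
1 = 1*3 − 1*2
  = −1*8 + 3*3
  = 3*19 − 7*8
  = −7*274 + 101*19
  = 101*567 − 209*274
  = −209*841 + 310*567
  = 310*3090 − 1139*841
So 841⁻¹ ≡ −1139 ≡ 1951 (mod 3090).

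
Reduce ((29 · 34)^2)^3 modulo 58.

29 · 34 = 986 ≡ 0 (mod 58)
(0)^2 ≡ 0 (mod 58)
(0)^3 ≡ 0 (mod 58)

0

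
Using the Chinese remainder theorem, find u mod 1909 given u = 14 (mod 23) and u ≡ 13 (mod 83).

23⁻¹ mod 83: 23*65 ≡ 1 (mod 83), so 23⁻¹ ≡ 65.
u = 14 + 23*((13 − 14)*65 mod 83) = 14 + 23*18 = 428.
Check: 428 mod 23 = 14, 428 mod 83 = 13. ✓

428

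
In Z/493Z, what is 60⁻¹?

Apply the Euclidean algorithm and back-substitute:
493 = 8*60 + 13
60 = 4*13 + 8
13 = 1*8 + 5
8 = 1*5 + 3
5 = 1*3 + 2
3 = 1*2 + 1
2 = 2*1 + 0
gcd(60, 493) = 1, so the inverse exists.
Bézout: 1 = −23*493 + 189*60.
So 60⁻¹ ≡ 189 (mod 493).

189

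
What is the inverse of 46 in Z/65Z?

65 = 1*46 + 19
46 = 2*19 + 8
19 = 2*8 + 3
8 = 2*3 + 2
3 = 1*2 + 1
2 = 2*1 + 0
gcd(46, 65) = 1, so the inverse exists.
Back-substitute for 1:
1 = 1*3 − 1*2
  = −1*8 + 3*3
  = 3*19 − 7*8
  = −7*46 + 17*19
  = 17*65 − 24*46
So 46⁻¹ ≡ −24 ≡ 41 (mod 65).

41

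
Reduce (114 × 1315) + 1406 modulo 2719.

114 × 1315 = 149910 ≡ 365 (mod 2719)
365 + 1406 = 1771

1771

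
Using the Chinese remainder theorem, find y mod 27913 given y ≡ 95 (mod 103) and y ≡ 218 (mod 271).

19459

103⁻¹ mod 271: 103·50 ≡ 1 (mod 271), so 103⁻¹ ≡ 50.
y = 95 + 103·((218 − 95)·50 mod 271) = 95 + 103·188 = 19459.
Check: 19459 mod 103 = 95, 19459 mod 271 = 218. ✓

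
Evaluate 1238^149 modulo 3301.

684

149 in binary is 10010101, i.e. 149 = 128 + 16 + 4 + 1.
1238^1 ≡ 1238 (mod 3301)
1238^2 ≡ 1238^2 = 1532644 ≡ 980 (mod 3301)
1238^4 ≡ 980^2 = 960400 ≡ 3110 (mod 3301)
1238^8 ≡ 3110^2 = 9672100 ≡ 170 (mod 3301)
1238^16 ≡ 170^2 = 28900 ≡ 2492 (mod 3301)
1238^32 ≡ 2492^2 = 6210064 ≡ 883 (mod 3301)
1238^64 ≡ 883^2 = 779689 ≡ 653 (mod 3301)
1238^128 ≡ 653^2 = 426409 ≡ 580 (mod 3301)
1238^149 = 1238^128 * 1238^16 * 1238^4 * 1238^1 ≡ 580 * 2492 * 3110 * 1238 (mod 3301).
Accumulate the product:
580 * 2492 = 1445360 ≡ 2823
2823 * 3110 = 8779530 ≡ 2171
2171 * 1238 = 2687698 ≡ 684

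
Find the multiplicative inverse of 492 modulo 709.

Run the extended Euclidean algorithm:
709 = 1×492 + 217
492 = 2×217 + 58
217 = 3×58 + 43
58 = 1×43 + 15
43 = 2×15 + 13
15 = 1×13 + 2
13 = 6×2 + 1
2 = 2×1 + 0
gcd(492, 709) = 1, so the inverse exists.
Bézout: 1 = 229×709 − 330×492.
So 492⁻¹ ≡ −330 ≡ 379 (mod 709).

379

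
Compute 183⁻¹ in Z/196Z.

Run the extended Euclidean algorithm:
196 = 1*183 + 13
183 = 14*13 + 1
13 = 13*1 + 0
gcd(183, 196) = 1, so the inverse exists.
Back-substitute for 1:
1 = 1*183 − 14*13
  = −14*196 + 15*183
So 183⁻¹ ≡ 15 (mod 196).

15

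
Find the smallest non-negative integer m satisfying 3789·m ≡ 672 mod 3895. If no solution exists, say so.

gcd(3789, 3895) = 1, so a unique solution mod 3895 exists.
3789⁻¹ ≡ 1874 (mod 3895).
m ≡ 1874·672 ≡ 1243 (mod 3895).

1243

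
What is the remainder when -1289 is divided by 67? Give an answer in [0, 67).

-1289 = -20*67 + 51, so -1289 ≡ 51 (mod 67).

51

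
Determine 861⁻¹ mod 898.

631

Run the extended Euclidean algorithm:
898 = 1·861 + 37
861 = 23·37 + 10
37 = 3·10 + 7
10 = 1·7 + 3
7 = 2·3 + 1
3 = 3·1 + 0
gcd(861, 898) = 1, so the inverse exists.
Back-substitute for 1:
1 = 1·7 − 2·3
  = −2·10 + 3·7
  = 3·37 − 11·10
  = −11·861 + 256·37
  = 256·898 − 267·861
So 861⁻¹ ≡ −267 ≡ 631 (mod 898).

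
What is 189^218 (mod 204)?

21

Compute successive squares:
189^1 ≡ 189 (mod 204)
189^2 ≡ 189^2 = 35721 ≡ 21 (mod 204)
189^4 ≡ 21^2 = 441 ≡ 33 (mod 204)
189^8 ≡ 33^2 = 1089 ≡ 69 (mod 204)
189^16 ≡ 69^2 = 4761 ≡ 69 (mod 204)
189^32 ≡ 69^2 = 4761 ≡ 69 (mod 204)
189^64 ≡ 69^2 = 4761 ≡ 69 (mod 204)
189^128 ≡ 69^2 = 4761 ≡ 69 (mod 204)
189^218 = 189^128 · 189^64 · 189^16 · 189^8 · 189^2 ≡ 69 · 69 · 69 · 69 · 21 (mod 204).
Accumulate the product:
69 · 69 = 4761 ≡ 69
69 · 69 = 4761 ≡ 69
69 · 69 = 4761 ≡ 69
69 · 21 = 1449 ≡ 21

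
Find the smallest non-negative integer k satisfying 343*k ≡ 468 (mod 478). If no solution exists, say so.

124

gcd(343, 478) = 1, so a unique solution mod 478 exists.
343⁻¹ ≡ 131 (mod 478).
k ≡ 131*468 ≡ 124 (mod 478).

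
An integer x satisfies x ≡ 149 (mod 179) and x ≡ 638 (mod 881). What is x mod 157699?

132788

179⁻¹ mod 881: 179*315 ≡ 1 (mod 881), so 179⁻¹ ≡ 315.
x = 149 + 179*((638 − 149)*315 mod 881) = 149 + 179*741 = 132788.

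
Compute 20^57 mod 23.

57 in binary is 111001, i.e. 57 = 32 + 16 + 8 + 1.
20^1 ≡ 20 (mod 23)
20^2 ≡ 20^2 = 400 ≡ 9 (mod 23)
20^4 ≡ 9^2 = 81 ≡ 12 (mod 23)
20^8 ≡ 12^2 = 144 ≡ 6 (mod 23)
20^16 ≡ 6^2 = 36 ≡ 13 (mod 23)
20^32 ≡ 13^2 = 169 ≡ 8 (mod 23)
20^57 = 20^32 × 20^16 × 20^8 × 20^1 ≡ 8 × 13 × 6 × 20 (mod 23).
Accumulate the product:
8 × 13 = 104 ≡ 12
12 × 6 = 72 ≡ 3
3 × 20 = 60 ≡ 14

14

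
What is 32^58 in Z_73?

4

58 in binary is 111010, i.e. 58 = 32 + 16 + 8 + 2.
32^1 ≡ 32 (mod 73)
32^2 ≡ 32^2 = 1024 ≡ 2 (mod 73)
32^4 ≡ 2^2 = 4 (mod 73)
32^8 ≡ 4^2 = 16 (mod 73)
32^16 ≡ 16^2 = 256 ≡ 37 (mod 73)
32^32 ≡ 37^2 = 1369 ≡ 55 (mod 73)
32^58 = 32^32 × 32^16 × 32^8 × 32^2 ≡ 55 × 37 × 16 × 2 (mod 73).
Accumulate the product:
55 × 37 = 2035 ≡ 64
64 × 16 = 1024 ≡ 2
2 × 2 = 4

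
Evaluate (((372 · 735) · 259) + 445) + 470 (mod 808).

343

372 · 735 = 273420 ≡ 316 (mod 808)
316 · 259 = 81844 ≡ 236 (mod 808)
236 + 445 = 681
681 + 470 = 1151 ≡ 343 (mod 808)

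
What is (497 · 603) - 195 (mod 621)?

497 · 603 = 299691 ≡ 369 (mod 621)
369 - 195 = 174

174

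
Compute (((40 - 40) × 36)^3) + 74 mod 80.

40 - 40 = 0
0 × 36 = 0
(0)^3 ≡ 0 (mod 80)
0 + 74 = 74

74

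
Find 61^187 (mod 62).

61

187 in binary is 10111011, i.e. 187 = 128 + 32 + 16 + 8 + 2 + 1.
61^1 ≡ 61 (mod 62)
61^2 ≡ 61^2 = 3721 ≡ 1 (mod 62)
61^4 ≡ 1^2 = 1 (mod 62)
61^8 ≡ 1^2 = 1 (mod 62)
61^16 ≡ 1^2 = 1 (mod 62)
61^32 ≡ 1^2 = 1 (mod 62)
61^64 ≡ 1^2 = 1 (mod 62)
61^128 ≡ 1^2 = 1 (mod 62)
61^187 = 61^128 × 61^32 × 61^16 × 61^8 × 61^2 × 61^1 ≡ 1 × 1 × 1 × 1 × 1 × 61 (mod 62).
Accumulate the product:
1 × 1 = 1
1 × 1 = 1
1 × 1 = 1
1 × 1 = 1
1 × 61 = 61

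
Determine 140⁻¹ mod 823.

Run the extended Euclidean algorithm:
823 = 5*140 + 123
140 = 1*123 + 17
123 = 7*17 + 4
17 = 4*4 + 1
4 = 4*1 + 0
gcd(140, 823) = 1, so the inverse exists.
Bézout: 1 = −33*823 + 194*140.
So 140⁻¹ ≡ 194 (mod 823).

194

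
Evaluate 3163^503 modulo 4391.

3467

Using repeated squaring:
3163^1 ≡ 3163 (mod 4391)
3163^2 ≡ 3163^2 = 10004569 ≡ 1871 (mod 4391)
3163^4 ≡ 1871^2 = 3500641 ≡ 1014 (mod 4391)
3163^8 ≡ 1014^2 = 1028196 ≡ 702 (mod 4391)
3163^16 ≡ 702^2 = 492804 ≡ 1012 (mod 4391)
3163^32 ≡ 1012^2 = 1024144 ≡ 1041 (mod 4391)
3163^64 ≡ 1041^2 = 1083681 ≡ 3495 (mod 4391)
3163^128 ≡ 3495^2 = 12215025 ≡ 3654 (mod 4391)
3163^256 ≡ 3654^2 = 13351716 ≡ 3076 (mod 4391)
3163^503 = 3163^256 * 3163^128 * 3163^64 * 3163^32 * 3163^16 * 3163^4 * 3163^2 * 3163^1 ≡ 3076 * 3654 * 3495 * 1041 * 1012 * 1014 * 1871 * 3163 (mod 4391).
Accumulate the product:
3076 * 3654 = 11239704 ≡ 3135
3135 * 3495 = 10956825 ≡ 1280
1280 * 1041 = 1332480 ≡ 2007
2007 * 1012 = 2031084 ≡ 2442
2442 * 1014 = 2476188 ≡ 4055
4055 * 1871 = 7586905 ≡ 3648
3648 * 3163 = 11538624 ≡ 3467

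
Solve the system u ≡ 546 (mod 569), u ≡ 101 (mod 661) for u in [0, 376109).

569⁻¹ mod 661: 569·467 ≡ 1 (mod 661), so 569⁻¹ ≡ 467.
u = 546 + 569·((101 − 546)·467 mod 661) = 546 + 569·400 = 228146.

228146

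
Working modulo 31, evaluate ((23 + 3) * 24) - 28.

7

23 + 3 = 26
26 * 24 = 624 ≡ 4 (mod 31)
4 - 28 = -24 ≡ 7 (mod 31)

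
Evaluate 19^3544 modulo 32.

Using repeated squaring:
3544 in binary is 110111011000, i.e. 3544 = 2048 + 1024 + 256 + 128 + 64 + 16 + 8.
19^1 ≡ 19 (mod 32)
19^2 ≡ 19^2 = 361 ≡ 9 (mod 32)
19^4 ≡ 9^2 = 81 ≡ 17 (mod 32)
19^8 ≡ 17^2 = 289 ≡ 1 (mod 32)
19^16 ≡ 1^2 = 1 (mod 32)
19^32 ≡ 1^2 = 1 (mod 32)
19^64 ≡ 1^2 = 1 (mod 32)
19^128 ≡ 1^2 = 1 (mod 32)
19^256 ≡ 1^2 = 1 (mod 32)
19^512 ≡ 1^2 = 1 (mod 32)
19^1024 ≡ 1^2 = 1 (mod 32)
19^2048 ≡ 1^2 = 1 (mod 32)
19^3544 = 19^2048 × 19^1024 × 19^256 × 19^128 × 19^64 × 19^16 × 19^8 ≡ 1 × 1 × 1 × 1 × 1 × 1 × 1 (mod 32).
Accumulate the product:
1 × 1 = 1
1 × 1 = 1
1 × 1 = 1
1 × 1 = 1
1 × 1 = 1
1 × 1 = 1

1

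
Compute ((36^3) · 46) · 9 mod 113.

(36)^3 ≡ 100 (mod 113)
100 · 46 = 4600 ≡ 80 (mod 113)
80 · 9 = 720 ≡ 42 (mod 113)

42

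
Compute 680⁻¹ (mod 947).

Apply the Euclidean algorithm and back-substitute:
947 = 1·680 + 267
680 = 2·267 + 146
267 = 1·146 + 121
146 = 1·121 + 25
121 = 4·25 + 21
25 = 1·21 + 4
21 = 5·4 + 1
4 = 4·1 + 0
gcd(680, 947) = 1, so the inverse exists.
Back-substitute for 1:
1 = 1·21 − 5·4
  = −5·25 + 6·21
  = 6·121 − 29·25
  = −29·146 + 35·121
  = 35·267 − 64·146
  = −64·680 + 163·267
  = 163·947 − 227·680
So 680⁻¹ ≡ −227 ≡ 720 (mod 947).

720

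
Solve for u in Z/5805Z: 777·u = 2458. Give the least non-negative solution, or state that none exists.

no solution

gcd(777, 5805) = 3, and 3 does not divide 2458.
So the congruence has no solution.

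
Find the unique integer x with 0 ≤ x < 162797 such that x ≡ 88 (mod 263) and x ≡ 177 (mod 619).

263⁻¹ mod 619: 263·193 ≡ 1 (mod 619), so 263⁻¹ ≡ 193.
x = 88 + 263·((177 − 88)·193 mod 619) = 88 + 263·464 = 122120.

122120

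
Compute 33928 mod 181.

33928 = 187*181 + 81, so 33928 ≡ 81 (mod 181).

81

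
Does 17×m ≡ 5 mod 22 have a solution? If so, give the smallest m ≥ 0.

21

gcd(17, 22) = 1, so a unique solution mod 22 exists.
17⁻¹ ≡ 13 (mod 22).
m ≡ 13×5 ≡ 21 (mod 22).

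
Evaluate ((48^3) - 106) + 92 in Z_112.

(48)^3 ≡ 48 (mod 112)
48 - 106 = -58 ≡ 54 (mod 112)
54 + 92 = 146 ≡ 34 (mod 112)

34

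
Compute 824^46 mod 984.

160

Using repeated squaring:
46 in binary is 101110, i.e. 46 = 32 + 8 + 4 + 2.
824^1 ≡ 824 (mod 984)
824^2 ≡ 824^2 = 678976 ≡ 16 (mod 984)
824^4 ≡ 16^2 = 256 (mod 984)
824^8 ≡ 256^2 = 65536 ≡ 592 (mod 984)
824^16 ≡ 592^2 = 350464 ≡ 160 (mod 984)
824^32 ≡ 160^2 = 25600 ≡ 16 (mod 984)
824^46 = 824^32 · 824^8 · 824^4 · 824^2 ≡ 16 · 592 · 256 · 16 (mod 984).
Accumulate the product:
16 · 592 = 9472 ≡ 616
616 · 256 = 157696 ≡ 256
256 · 16 = 4096 ≡ 160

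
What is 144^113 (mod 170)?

By square-and-multiply:
113 in binary is 1110001, i.e. 113 = 64 + 32 + 16 + 1.
144^1 ≡ 144 (mod 170)
144^2 ≡ 144^2 = 20736 ≡ 166 (mod 170)
144^4 ≡ 166^2 = 27556 ≡ 16 (mod 170)
144^8 ≡ 16^2 = 256 ≡ 86 (mod 170)
144^16 ≡ 86^2 = 7396 ≡ 86 (mod 170)
144^32 ≡ 86^2 = 7396 ≡ 86 (mod 170)
144^64 ≡ 86^2 = 7396 ≡ 86 (mod 170)
144^113 = 144^64 · 144^32 · 144^16 · 144^1 ≡ 86 · 86 · 86 · 144 (mod 170).
Accumulate the product:
86 · 86 = 7396 ≡ 86
86 · 86 = 7396 ≡ 86
86 · 144 = 12384 ≡ 144

144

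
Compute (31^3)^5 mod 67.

58

(31)^3 ≡ 43 (mod 67)
(43)^5 ≡ 58 (mod 67)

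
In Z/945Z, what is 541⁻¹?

Run the extended Euclidean algorithm:
945 = 1·541 + 404
541 = 1·404 + 137
404 = 2·137 + 130
137 = 1·130 + 7
130 = 18·7 + 4
7 = 1·4 + 3
4 = 1·3 + 1
3 = 3·1 + 0
gcd(541, 945) = 1, so the inverse exists.
Bézout: 1 = 154·945 − 269·541.
So 541⁻¹ ≡ −269 ≡ 676 (mod 945).

676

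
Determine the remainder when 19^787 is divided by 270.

19^1 ≡ 19 (mod 270)
19^2 ≡ 19^2 = 361 ≡ 91 (mod 270)
19^4 ≡ 91^2 = 8281 ≡ 181 (mod 270)
19^8 ≡ 181^2 = 32761 ≡ 91 (mod 270)
19^16 ≡ 91^2 = 8281 ≡ 181 (mod 270)
19^32 ≡ 181^2 = 32761 ≡ 91 (mod 270)
19^64 ≡ 91^2 = 8281 ≡ 181 (mod 270)
19^128 ≡ 181^2 = 32761 ≡ 91 (mod 270)
19^256 ≡ 91^2 = 8281 ≡ 181 (mod 270)
19^512 ≡ 181^2 = 32761 ≡ 91 (mod 270)
19^787 = 19^512 × 19^256 × 19^16 × 19^2 × 19^1 ≡ 91 × 181 × 181 × 91 × 19 (mod 270).
Accumulate the product:
91 × 181 = 16471 ≡ 1
1 × 181 = 181
181 × 91 = 16471 ≡ 1
1 × 19 = 19

19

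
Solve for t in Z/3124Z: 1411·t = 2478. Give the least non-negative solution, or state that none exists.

gcd(1411, 3124) = 1, so a unique solution mod 3124 exists.
1411⁻¹ ≡ 631 (mod 3124).
t ≡ 631·2478 ≡ 1618 (mod 3124).

1618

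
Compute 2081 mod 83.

2081 = 25×83 + 6, so 2081 ≡ 6 (mod 83).

6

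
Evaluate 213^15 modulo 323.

By square-and-multiply:
213^1 ≡ 213 (mod 323)
213^2 ≡ 213^2 = 45369 ≡ 149 (mod 323)
213^4 ≡ 149^2 = 22201 ≡ 237 (mod 323)
213^8 ≡ 237^2 = 56169 ≡ 290 (mod 323)
213^15 = 213^8 × 213^4 × 213^2 × 213^1 ≡ 290 × 237 × 149 × 213 (mod 323).
Accumulate the product:
290 × 237 = 68730 ≡ 254
254 × 149 = 37846 ≡ 55
55 × 213 = 11715 ≡ 87

87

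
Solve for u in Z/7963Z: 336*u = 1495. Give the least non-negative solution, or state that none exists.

gcd(336, 7963) = 1, so a unique solution mod 7963 exists.
336⁻¹ ≡ 4100 (mod 7963).
u ≡ 4100*1495 ≡ 5953 (mod 7963).

5953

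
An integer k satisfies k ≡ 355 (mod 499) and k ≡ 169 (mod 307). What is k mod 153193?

23808

499⁻¹ mod 307: 499*8 ≡ 1 (mod 307), so 499⁻¹ ≡ 8.
k = 355 + 499*((169 − 355)*8 mod 307) = 355 + 499*47 = 23808.
Check: 23808 mod 499 = 355, 23808 mod 307 = 169. ✓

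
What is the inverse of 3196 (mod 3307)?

2443

Apply the Euclidean algorithm and back-substitute:
3307 = 1·3196 + 111
3196 = 28·111 + 88
111 = 1·88 + 23
88 = 3·23 + 19
23 = 1·19 + 4
19 = 4·4 + 3
4 = 1·3 + 1
3 = 3·1 + 0
gcd(3196, 3307) = 1, so the inverse exists.
Back-substitute for 1:
1 = 1·4 − 1·3
  = −1·19 + 5·4
  = 5·23 − 6·19
  = −6·88 + 23·23
  = 23·111 − 29·88
  = −29·3196 + 835·111
  = 835·3307 − 864·3196
So 3196⁻¹ ≡ −864 ≡ 2443 (mod 3307).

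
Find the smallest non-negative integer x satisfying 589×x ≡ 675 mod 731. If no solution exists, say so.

gcd(589, 731) = 1, so a unique solution mod 731 exists.
589⁻¹ ≡ 592 (mod 731).
x ≡ 592×675 ≡ 474 (mod 731).

474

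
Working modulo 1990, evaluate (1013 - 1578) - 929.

1013 - 1578 = -565 ≡ 1425 (mod 1990)
1425 - 929 = 496

496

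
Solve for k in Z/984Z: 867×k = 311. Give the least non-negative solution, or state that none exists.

no solution

gcd(867, 984) = 3, and 3 does not divide 311.
So the congruence has no solution.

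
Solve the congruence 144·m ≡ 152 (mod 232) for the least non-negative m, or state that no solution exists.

gcd(144, 232) = 8, and 8 | 152, so solutions exist.
Divide through by 8: 18·m mod 29 = 19.
18⁻¹ ≡ 21 (mod 29).
m ≡ 21·19 ≡ 22 (mod 29).
The smallest non-negative solution is m = 22.

22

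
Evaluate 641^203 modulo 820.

Using repeated squaring:
203 in binary is 11001011, i.e. 203 = 128 + 64 + 8 + 2 + 1.
641^1 ≡ 641 (mod 820)
641^2 ≡ 641^2 = 410881 ≡ 61 (mod 820)
641^4 ≡ 61^2 = 3721 ≡ 441 (mod 820)
641^8 ≡ 441^2 = 194481 ≡ 141 (mod 820)
641^16 ≡ 141^2 = 19881 ≡ 201 (mod 820)
641^32 ≡ 201^2 = 40401 ≡ 221 (mod 820)
641^64 ≡ 221^2 = 48841 ≡ 461 (mod 820)
641^128 ≡ 461^2 = 212521 ≡ 141 (mod 820)
641^203 = 641^128 · 641^64 · 641^8 · 641^2 · 641^1 ≡ 141 · 461 · 141 · 61 · 641 (mod 820).
Accumulate the product:
141 · 461 = 65001 ≡ 221
221 · 141 = 31161 ≡ 1
1 · 61 = 61
61 · 641 = 39101 ≡ 561

561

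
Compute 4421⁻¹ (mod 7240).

7240 = 1·4421 + 2819
4421 = 1·2819 + 1602
2819 = 1·1602 + 1217
1602 = 1·1217 + 385
1217 = 3·385 + 62
385 = 6·62 + 13
62 = 4·13 + 10
13 = 1·10 + 3
10 = 3·3 + 1
3 = 3·1 + 0
gcd(4421, 7240) = 1, so the inverse exists.
Back-substitute for 1:
1 = 1·10 − 3·3
  = −3·13 + 4·10
  = 4·62 − 19·13
  = −19·385 + 118·62
  = 118·1217 − 373·385
  = −373·1602 + 491·1217
  = 491·2819 − 864·1602
  = −864·4421 + 1355·2819
  = 1355·7240 − 2219·4421
So 4421⁻¹ ≡ −2219 ≡ 5021 (mod 7240).

5021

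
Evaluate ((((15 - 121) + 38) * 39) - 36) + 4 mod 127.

15 - 121 = -106 ≡ 21 (mod 127)
21 + 38 = 59
59 * 39 = 2301 ≡ 15 (mod 127)
15 - 36 = -21 ≡ 106 (mod 127)
106 + 4 = 110

110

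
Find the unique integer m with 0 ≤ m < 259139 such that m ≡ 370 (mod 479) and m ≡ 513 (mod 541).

479⁻¹ mod 541: 479*445 ≡ 1 (mod 541), so 479⁻¹ ≡ 445.
m = 370 + 479*((513 − 370)*445 mod 541) = 370 + 479*338 = 162272.

162272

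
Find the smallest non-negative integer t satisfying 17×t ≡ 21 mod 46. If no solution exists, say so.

gcd(17, 46) = 1, so a unique solution mod 46 exists.
17⁻¹ ≡ 19 (mod 46).
t ≡ 19×21 ≡ 31 (mod 46).

31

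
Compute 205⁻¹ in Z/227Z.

196

227 = 1·205 + 22
205 = 9·22 + 7
22 = 3·7 + 1
7 = 7·1 + 0
gcd(205, 227) = 1, so the inverse exists.
Bézout: 1 = 28·227 − 31·205.
So 205⁻¹ ≡ −31 ≡ 196 (mod 227).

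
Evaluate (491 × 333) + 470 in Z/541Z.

491 × 333 = 163503 ≡ 121 (mod 541)
121 + 470 = 591 ≡ 50 (mod 541)

50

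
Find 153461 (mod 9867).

153461 = 15×9867 + 5456, so 153461 ≡ 5456 (mod 9867).

5456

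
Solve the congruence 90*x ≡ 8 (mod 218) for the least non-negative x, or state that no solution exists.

gcd(90, 218) = 2, and 2 | 8, so solutions exist.
Divide through by 2: 45*x ≡ 4 (mod 109).
45⁻¹ ≡ 63 (mod 109).
x ≡ 63*4 ≡ 34 (mod 109).
The smallest non-negative solution is x = 34.

34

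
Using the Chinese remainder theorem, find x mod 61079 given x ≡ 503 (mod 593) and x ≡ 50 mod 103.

593⁻¹ mod 103: 593*70 ≡ 1 (mod 103), so 593⁻¹ ≡ 70.
x = 503 + 593*((50 − 503)*70 mod 103) = 503 + 593*14 = 8805.

8805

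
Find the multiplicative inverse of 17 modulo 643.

Run the extended Euclidean algorithm:
643 = 37·17 + 14
17 = 1·14 + 3
14 = 4·3 + 2
3 = 1·2 + 1
2 = 2·1 + 0
gcd(17, 643) = 1, so the inverse exists.
Back-substitute for 1:
1 = 1·3 − 1·2
  = −1·14 + 5·3
  = 5·17 − 6·14
  = −6·643 + 227·17
So 17⁻¹ ≡ 227 (mod 643).

227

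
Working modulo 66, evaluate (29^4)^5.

(29)^4 ≡ 25 (mod 66)
(25)^5 ≡ 1 (mod 66)

1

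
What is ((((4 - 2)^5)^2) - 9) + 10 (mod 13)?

11

4 - 2 = 2
(2)^5 ≡ 6 (mod 13)
(6)^2 ≡ 10 (mod 13)
10 - 9 = 1
1 + 10 = 11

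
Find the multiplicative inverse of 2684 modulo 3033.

3033 = 1*2684 + 349
2684 = 7*349 + 241
349 = 1*241 + 108
241 = 2*108 + 25
108 = 4*25 + 8
25 = 3*8 + 1
8 = 8*1 + 0
gcd(2684, 3033) = 1, so the inverse exists.
Back-substitute for 1:
1 = 1*25 − 3*8
  = −3*108 + 13*25
  = 13*241 − 29*108
  = −29*349 + 42*241
  = 42*2684 − 323*349
  = −323*3033 + 365*2684
So 2684⁻¹ ≡ 365 (mod 3033).

365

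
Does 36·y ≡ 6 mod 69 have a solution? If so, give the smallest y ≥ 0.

gcd(36, 69) = 3, and 3 | 6, so solutions exist.
Divide through by 3: 12·y ≡ 2 (mod 23).
12⁻¹ ≡ 2 (mod 23).
y ≡ 2·2 ≡ 4 (mod 23).
The smallest non-negative solution is y = 4.

4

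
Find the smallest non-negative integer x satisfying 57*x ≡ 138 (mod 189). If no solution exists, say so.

19

gcd(57, 189) = 3, and 3 | 138, so solutions exist.
Divide through by 3: 19*x ≡ 46 (mod 63).
19⁻¹ ≡ 10 (mod 63).
x ≡ 10*46 ≡ 19 (mod 63).
The smallest non-negative solution is x = 19.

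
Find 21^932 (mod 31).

7

932 in binary is 1110100100, i.e. 932 = 512 + 256 + 128 + 32 + 4.
21^1 ≡ 21 (mod 31)
21^2 ≡ 21^2 = 441 ≡ 7 (mod 31)
21^4 ≡ 7^2 = 49 ≡ 18 (mod 31)
21^8 ≡ 18^2 = 324 ≡ 14 (mod 31)
21^16 ≡ 14^2 = 196 ≡ 10 (mod 31)
21^32 ≡ 10^2 = 100 ≡ 7 (mod 31)
21^64 ≡ 7^2 = 49 ≡ 18 (mod 31)
21^128 ≡ 18^2 = 324 ≡ 14 (mod 31)
21^256 ≡ 14^2 = 196 ≡ 10 (mod 31)
21^512 ≡ 10^2 = 100 ≡ 7 (mod 31)
21^932 = 21^512 · 21^256 · 21^128 · 21^32 · 21^4 ≡ 7 · 10 · 14 · 7 · 18 (mod 31).
Accumulate the product:
7 · 10 = 70 ≡ 8
8 · 14 = 112 ≡ 19
19 · 7 = 133 ≡ 9
9 · 18 = 162 ≡ 7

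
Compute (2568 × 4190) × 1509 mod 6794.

3646

2568 × 4190 = 10759920 ≡ 5018 (mod 6794)
5018 × 1509 = 7572162 ≡ 3646 (mod 6794)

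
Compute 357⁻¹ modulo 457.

425

Run the extended Euclidean algorithm:
457 = 1·357 + 100
357 = 3·100 + 57
100 = 1·57 + 43
57 = 1·43 + 14
43 = 3·14 + 1
14 = 14·1 + 0
gcd(357, 457) = 1, so the inverse exists.
Back-substitute for 1:
1 = 1·43 − 3·14
  = −3·57 + 4·43
  = 4·100 − 7·57
  = −7·357 + 25·100
  = 25·457 − 32·357
So 357⁻¹ ≡ −32 ≡ 425 (mod 457).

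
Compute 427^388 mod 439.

324

By square-and-multiply:
388 in binary is 110000100, i.e. 388 = 256 + 128 + 4.
427^1 ≡ 427 (mod 439)
427^2 ≡ 427^2 = 182329 ≡ 144 (mod 439)
427^4 ≡ 144^2 = 20736 ≡ 103 (mod 439)
427^8 ≡ 103^2 = 10609 ≡ 73 (mod 439)
427^16 ≡ 73^2 = 5329 ≡ 61 (mod 439)
427^32 ≡ 61^2 = 3721 ≡ 209 (mod 439)
427^64 ≡ 209^2 = 43681 ≡ 220 (mod 439)
427^128 ≡ 220^2 = 48400 ≡ 110 (mod 439)
427^256 ≡ 110^2 = 12100 ≡ 247 (mod 439)
427^388 = 427^256 × 427^128 × 427^4 ≡ 247 × 110 × 103 (mod 439).
Accumulate the product:
247 × 110 = 27170 ≡ 391
391 × 103 = 40273 ≡ 324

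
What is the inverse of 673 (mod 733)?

733 = 1·673 + 60
673 = 11·60 + 13
60 = 4·13 + 8
13 = 1·8 + 5
8 = 1·5 + 3
5 = 1·3 + 2
3 = 1·2 + 1
2 = 2·1 + 0
gcd(673, 733) = 1, so the inverse exists.
Back-substitute for 1:
1 = 1·3 − 1·2
  = −1·5 + 2·3
  = 2·8 − 3·5
  = −3·13 + 5·8
  = 5·60 − 23·13
  = −23·673 + 258·60
  = 258·733 − 281·673
So 673⁻¹ ≡ −281 ≡ 452 (mod 733).

452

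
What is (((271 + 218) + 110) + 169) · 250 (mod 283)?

271 + 218 = 489 ≡ 206 (mod 283)
206 + 110 = 316 ≡ 33 (mod 283)
33 + 169 = 202
202 · 250 = 50500 ≡ 126 (mod 283)

126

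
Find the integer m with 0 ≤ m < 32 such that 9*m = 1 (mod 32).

25

Run the extended Euclidean algorithm:
32 = 3×9 + 5
9 = 1×5 + 4
5 = 1×4 + 1
4 = 4×1 + 0
gcd(9, 32) = 1, so the inverse exists.
Bézout: 1 = 2×32 − 7×9.
So 9⁻¹ ≡ −7 ≡ 25 (mod 32).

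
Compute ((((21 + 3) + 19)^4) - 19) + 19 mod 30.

21 + 3 = 24
24 + 19 = 43 ≡ 13 (mod 30)
(13)^4 ≡ 1 (mod 30)
1 - 19 = -18 ≡ 12 (mod 30)
12 + 19 = 31 ≡ 1 (mod 30)

1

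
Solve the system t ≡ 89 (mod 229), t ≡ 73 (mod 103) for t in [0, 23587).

229⁻¹ mod 103: 229×9 ≡ 1 (mod 103), so 229⁻¹ ≡ 9.
t = 89 + 229×((73 − 89)×9 mod 103) = 89 + 229×62 = 14287.
Check: 14287 mod 229 = 89, 14287 mod 103 = 73. ✓

14287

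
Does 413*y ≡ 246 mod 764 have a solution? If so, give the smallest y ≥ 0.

gcd(413, 764) = 1, so a unique solution mod 764 exists.
413⁻¹ ≡ 37 (mod 764).
y ≡ 37*246 ≡ 698 (mod 764).

698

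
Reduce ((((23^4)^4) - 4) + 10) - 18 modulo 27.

(23)^4 ≡ 13 (mod 27)
(13)^4 ≡ 22 (mod 27)
22 - 4 = 18
18 + 10 = 28 ≡ 1 (mod 27)
1 - 18 = -17 ≡ 10 (mod 27)

10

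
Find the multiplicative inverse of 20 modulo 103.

Apply the Euclidean algorithm and back-substitute:
103 = 5×20 + 3
20 = 6×3 + 2
3 = 1×2 + 1
2 = 2×1 + 0
gcd(20, 103) = 1, so the inverse exists.
Back-substitute for 1:
1 = 1×3 − 1×2
  = −1×20 + 7×3
  = 7×103 − 36×20
So 20⁻¹ ≡ −36 ≡ 67 (mod 103).

67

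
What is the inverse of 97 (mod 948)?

948 = 9·97 + 75
97 = 1·75 + 22
75 = 3·22 + 9
22 = 2·9 + 4
9 = 2·4 + 1
4 = 4·1 + 0
gcd(97, 948) = 1, so the inverse exists.
Bézout: 1 = 22·948 − 215·97.
So 97⁻¹ ≡ −215 ≡ 733 (mod 948).

733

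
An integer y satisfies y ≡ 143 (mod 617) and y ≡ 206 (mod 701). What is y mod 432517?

617⁻¹ mod 701: 617·242 ≡ 1 (mod 701), so 617⁻¹ ≡ 242.
y = 143 + 617·((206 − 143)·242 mod 701) = 143 + 617·525 = 324068.

324068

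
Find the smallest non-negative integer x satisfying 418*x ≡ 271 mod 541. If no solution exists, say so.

530

gcd(418, 541) = 1, so a unique solution mod 541 exists.
418⁻¹ ≡ 519 (mod 541).
x ≡ 519*271 ≡ 530 (mod 541).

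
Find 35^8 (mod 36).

1

35^1 ≡ 35 (mod 36)
35^2 ≡ 35^2 = 1225 ≡ 1 (mod 36)
35^4 ≡ 1^2 = 1 (mod 36)
35^8 ≡ 1^2 = 1 (mod 36)
So 35^8 ≡ 1 (mod 36).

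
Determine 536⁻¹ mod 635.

186

By the extended Euclidean algorithm:
635 = 1*536 + 99
536 = 5*99 + 41
99 = 2*41 + 17
41 = 2*17 + 7
17 = 2*7 + 3
7 = 2*3 + 1
3 = 3*1 + 0
gcd(536, 635) = 1, so the inverse exists.
Back-substitute for 1:
1 = 1*7 − 2*3
  = −2*17 + 5*7
  = 5*41 − 12*17
  = −12*99 + 29*41
  = 29*536 − 157*99
  = −157*635 + 186*536
So 536⁻¹ ≡ 186 (mod 635).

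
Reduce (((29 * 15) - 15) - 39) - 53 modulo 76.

24

29 * 15 = 435 ≡ 55 (mod 76)
55 - 15 = 40
40 - 39 = 1
1 - 53 = -52 ≡ 24 (mod 76)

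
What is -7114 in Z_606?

158

-7114 = -12·606 + 158, so -7114 ≡ 158 (mod 606).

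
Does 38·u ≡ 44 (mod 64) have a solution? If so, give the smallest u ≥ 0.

18

gcd(38, 64) = 2, and 2 | 44, so solutions exist.
Divide through by 2: 19·u ≡ 22 mod 32.
19⁻¹ ≡ 27 (mod 32).
u ≡ 27·22 ≡ 18 (mod 32).
The smallest non-negative solution is u = 18.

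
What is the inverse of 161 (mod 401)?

269

401 = 2·161 + 79
161 = 2·79 + 3
79 = 26·3 + 1
3 = 3·1 + 0
gcd(161, 401) = 1, so the inverse exists.
Back-substitute for 1:
1 = 1·79 − 26·3
  = −26·161 + 53·79
  = 53·401 − 132·161
So 161⁻¹ ≡ −132 ≡ 269 (mod 401).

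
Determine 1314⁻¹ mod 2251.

615

Apply the Euclidean algorithm and back-substitute:
2251 = 1×1314 + 937
1314 = 1×937 + 377
937 = 2×377 + 183
377 = 2×183 + 11
183 = 16×11 + 7
11 = 1×7 + 4
7 = 1×4 + 3
4 = 1×3 + 1
3 = 3×1 + 0
gcd(1314, 2251) = 1, so the inverse exists.
Back-substitute for 1:
1 = 1×4 − 1×3
  = −1×7 + 2×4
  = 2×11 − 3×7
  = −3×183 + 50×11
  = 50×377 − 103×183
  = −103×937 + 256×377
  = 256×1314 − 359×937
  = −359×2251 + 615×1314
So 1314⁻¹ ≡ 615 (mod 2251).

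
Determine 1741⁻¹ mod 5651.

4872

By the extended Euclidean algorithm:
5651 = 3*1741 + 428
1741 = 4*428 + 29
428 = 14*29 + 22
29 = 1*22 + 7
22 = 3*7 + 1
7 = 7*1 + 0
gcd(1741, 5651) = 1, so the inverse exists.
Bézout: 1 = 240*5651 − 779*1741.
So 1741⁻¹ ≡ −779 ≡ 4872 (mod 5651).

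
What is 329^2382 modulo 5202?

757

Compute successive squares:
2382 in binary is 100101001110, i.e. 2382 = 2048 + 256 + 64 + 8 + 4 + 2.
329^1 ≡ 329 (mod 5202)
329^2 ≡ 329^2 = 108241 ≡ 4201 (mod 5202)
329^4 ≡ 4201^2 = 17648401 ≡ 3217 (mod 5202)
329^8 ≡ 3217^2 = 10349089 ≡ 2311 (mod 5202)
329^16 ≡ 2311^2 = 5340721 ≡ 3469 (mod 5202)
329^32 ≡ 3469^2 = 12033961 ≡ 1735 (mod 5202)
329^64 ≡ 1735^2 = 3010225 ≡ 3469 (mod 5202)
329^128 ≡ 3469^2 = 12033961 ≡ 1735 (mod 5202)
329^256 ≡ 1735^2 = 3010225 ≡ 3469 (mod 5202)
329^512 ≡ 3469^2 = 12033961 ≡ 1735 (mod 5202)
329^1024 ≡ 1735^2 = 3010225 ≡ 3469 (mod 5202)
329^2048 ≡ 3469^2 = 12033961 ≡ 1735 (mod 5202)
329^2382 = 329^2048 * 329^256 * 329^64 * 329^8 * 329^4 * 329^2 ≡ 1735 * 3469 * 3469 * 2311 * 3217 * 4201 (mod 5202).
Accumulate the product:
1735 * 3469 = 6018715 ≡ 1
1 * 3469 = 3469
3469 * 2311 = 8016859 ≡ 577
577 * 3217 = 1856209 ≡ 4297
4297 * 4201 = 18051697 ≡ 757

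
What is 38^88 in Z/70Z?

46

Compute successive squares:
38^1 ≡ 38 (mod 70)
38^2 ≡ 38^2 = 1444 ≡ 44 (mod 70)
38^4 ≡ 44^2 = 1936 ≡ 46 (mod 70)
38^8 ≡ 46^2 = 2116 ≡ 16 (mod 70)
38^16 ≡ 16^2 = 256 ≡ 46 (mod 70)
38^32 ≡ 46^2 = 2116 ≡ 16 (mod 70)
38^64 ≡ 16^2 = 256 ≡ 46 (mod 70)
38^88 = 38^64 × 38^16 × 38^8 ≡ 46 × 46 × 16 (mod 70).
Accumulate the product:
46 × 46 = 2116 ≡ 16
16 × 16 = 256 ≡ 46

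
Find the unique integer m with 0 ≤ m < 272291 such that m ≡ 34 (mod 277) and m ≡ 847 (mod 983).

277⁻¹ mod 983: 277×291 ≡ 1 (mod 983), so 277⁻¹ ≡ 291.
m = 34 + 277×((847 − 34)×291 mod 983) = 34 + 277×663 = 183685.

183685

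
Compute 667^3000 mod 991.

3000 in binary is 101110111000, i.e. 3000 = 2048 + 512 + 256 + 128 + 32 + 16 + 8.
667^1 ≡ 667 (mod 991)
667^2 ≡ 667^2 = 444889 ≡ 921 (mod 991)
667^4 ≡ 921^2 = 848241 ≡ 936 (mod 991)
667^8 ≡ 936^2 = 876096 ≡ 52 (mod 991)
667^16 ≡ 52^2 = 2704 ≡ 722 (mod 991)
667^32 ≡ 722^2 = 521284 ≡ 18 (mod 991)
667^64 ≡ 18^2 = 324 (mod 991)
667^128 ≡ 324^2 = 104976 ≡ 921 (mod 991)
667^256 ≡ 921^2 = 848241 ≡ 936 (mod 991)
667^512 ≡ 936^2 = 876096 ≡ 52 (mod 991)
667^1024 ≡ 52^2 = 2704 ≡ 722 (mod 991)
667^2048 ≡ 722^2 = 521284 ≡ 18 (mod 991)
667^3000 = 667^2048 · 667^512 · 667^256 · 667^128 · 667^32 · 667^16 · 667^8 ≡ 18 · 52 · 936 · 921 · 18 · 722 · 52 (mod 991).
Accumulate the product:
18 · 52 = 936
936 · 936 = 876096 ≡ 52
52 · 921 = 47892 ≡ 324
324 · 18 = 5832 ≡ 877
877 · 722 = 633194 ≡ 936
936 · 52 = 48672 ≡ 113

113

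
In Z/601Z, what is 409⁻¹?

601 = 1*409 + 192
409 = 2*192 + 25
192 = 7*25 + 17
25 = 1*17 + 8
17 = 2*8 + 1
8 = 8*1 + 0
gcd(409, 601) = 1, so the inverse exists.
Back-substitute for 1:
1 = 1*17 − 2*8
  = −2*25 + 3*17
  = 3*192 − 23*25
  = −23*409 + 49*192
  = 49*601 − 72*409
So 409⁻¹ ≡ −72 ≡ 529 (mod 601).

529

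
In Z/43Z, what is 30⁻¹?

Run the extended Euclidean algorithm:
43 = 1·30 + 13
30 = 2·13 + 4
13 = 3·4 + 1
4 = 4·1 + 0
gcd(30, 43) = 1, so the inverse exists.
Back-substitute for 1:
1 = 1·13 − 3·4
  = −3·30 + 7·13
  = 7·43 − 10·30
So 30⁻¹ ≡ −10 ≡ 33 (mod 43).

33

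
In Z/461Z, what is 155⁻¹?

461 = 2×155 + 151
155 = 1×151 + 4
151 = 37×4 + 3
4 = 1×3 + 1
3 = 3×1 + 0
gcd(155, 461) = 1, so the inverse exists.
Bézout: 1 = −39×461 + 116×155.
So 155⁻¹ ≡ 116 (mod 461).

116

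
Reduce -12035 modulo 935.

-12035 = -13·935 + 120, so -12035 ≡ 120 (mod 935).

120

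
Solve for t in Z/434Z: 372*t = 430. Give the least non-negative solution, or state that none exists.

no solution

gcd(372, 434) = 62, and 62 does not divide 430.
So the congruence has no solution.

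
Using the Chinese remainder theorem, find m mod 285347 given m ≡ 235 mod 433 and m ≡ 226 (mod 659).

433⁻¹ mod 659: 433*312 ≡ 1 (mod 659), so 433⁻¹ ≡ 312.
m = 235 + 433*((226 − 235)*312 mod 659) = 235 + 433*487 = 211106.

211106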